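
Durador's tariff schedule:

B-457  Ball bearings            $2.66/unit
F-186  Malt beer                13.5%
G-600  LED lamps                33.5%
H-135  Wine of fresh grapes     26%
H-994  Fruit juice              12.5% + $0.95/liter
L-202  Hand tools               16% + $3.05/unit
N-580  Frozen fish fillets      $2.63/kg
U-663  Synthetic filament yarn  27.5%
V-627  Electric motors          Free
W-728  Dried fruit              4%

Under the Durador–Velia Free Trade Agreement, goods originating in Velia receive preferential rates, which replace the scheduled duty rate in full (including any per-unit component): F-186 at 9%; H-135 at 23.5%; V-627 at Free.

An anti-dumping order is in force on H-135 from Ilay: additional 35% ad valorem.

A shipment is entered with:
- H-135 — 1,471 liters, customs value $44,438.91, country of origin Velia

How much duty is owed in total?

Line 1 (H-135, Velia, 1,471 liters, $44,438.91):
Base rate for H-135 is 26%.
Origin Velia qualifies under the Durador–Velia agreement and H-135 is covered: preferential rate 23.5% applies instead.
The additional-duty order on H-135 targets Ilay, not Velia; it does not apply.
Duty = $44,438.91 × 23.5% = $10,443.14.

$10,443.14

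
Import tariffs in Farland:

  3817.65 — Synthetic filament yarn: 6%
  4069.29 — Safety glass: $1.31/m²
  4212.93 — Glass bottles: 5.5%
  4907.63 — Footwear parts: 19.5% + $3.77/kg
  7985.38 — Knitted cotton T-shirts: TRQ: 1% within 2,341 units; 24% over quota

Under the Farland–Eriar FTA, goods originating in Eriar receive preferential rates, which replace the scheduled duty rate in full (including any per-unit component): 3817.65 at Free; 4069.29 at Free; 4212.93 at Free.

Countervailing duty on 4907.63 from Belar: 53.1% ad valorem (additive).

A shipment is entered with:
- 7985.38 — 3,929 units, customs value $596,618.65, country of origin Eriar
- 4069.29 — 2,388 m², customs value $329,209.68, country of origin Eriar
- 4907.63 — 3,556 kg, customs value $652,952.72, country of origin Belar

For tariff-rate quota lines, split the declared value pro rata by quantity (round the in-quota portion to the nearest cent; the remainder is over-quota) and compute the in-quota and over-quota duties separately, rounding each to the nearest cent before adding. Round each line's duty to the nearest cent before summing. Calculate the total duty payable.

Line 1 (7985.38, Eriar, 3,929 units, $596,618.65):
Code 7985.38 is under a tariff-rate quota (threshold 2,341 units). In-quota: 2,341 units at 1%; over-quota: 1,588 units at 24%.
Pro-rata value split: in-quota = $596,618.65 × 2,341/3,929 = $355,480.85; over-quota = $596,618.65 − $355,480.85 = $241,137.80.
In-quota duty = $355,480.85 × 1% = $3,554.81. Over-quota duty = $241,137.80 × 24% = $57,873.07.
Line duty = $3,554.81 + $57,873.07 = $61,427.88.
Line 2 (4069.29, Eriar, 2,388 m², $329,209.68):
Base rate for 4069.29 is $1.31/m².
Origin Eriar qualifies under the Farland–Eriar agreement and 4069.29 is covered: preferential rate Free applies instead.
Duty = $329,209.68 × 0% = $0.00.
Line 3 (4907.63, Belar, 3,556 kg, $652,952.72):
Base rate for 4907.63 is 19.5% + $3.77/kg.
Additional duty on 4907.63 from Belar: +53.1%. Applied ad valorem rate: 19.5% + 53.1% = 72.6%.
Duty = $652,952.72 × 72.6% + 3,556 × $3.77 = $487,449.79.
Total = $61,427.88 + $0.00 + $487,449.79 = $548,877.67.

$548,877.67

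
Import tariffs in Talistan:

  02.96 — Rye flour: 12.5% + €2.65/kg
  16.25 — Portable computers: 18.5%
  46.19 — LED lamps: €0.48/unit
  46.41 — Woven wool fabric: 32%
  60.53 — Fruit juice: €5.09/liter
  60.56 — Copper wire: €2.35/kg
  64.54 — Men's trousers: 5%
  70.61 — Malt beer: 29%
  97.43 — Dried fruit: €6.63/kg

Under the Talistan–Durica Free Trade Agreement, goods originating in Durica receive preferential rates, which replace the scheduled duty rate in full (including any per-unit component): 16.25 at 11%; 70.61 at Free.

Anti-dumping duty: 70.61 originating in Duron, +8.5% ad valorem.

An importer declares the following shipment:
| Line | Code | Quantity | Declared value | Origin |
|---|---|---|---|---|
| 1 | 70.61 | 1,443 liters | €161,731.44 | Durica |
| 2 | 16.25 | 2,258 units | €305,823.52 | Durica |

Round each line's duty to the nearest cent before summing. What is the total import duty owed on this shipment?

Line 1 (70.61, Durica, 1,443 liters, €161,731.44):
Base rate for 70.61 is 29%.
Origin Durica qualifies under the Talistan–Durica agreement and 70.61 is covered: preferential rate Free applies instead.
The additional-duty order on 70.61 targets Duron, not Durica; it does not apply.
Duty = €161,731.44 × 0% = €0.00.
Line 2 (16.25, Durica, 2,258 units, €305,823.52):
Base rate for 16.25 is 18.5%.
Origin Durica qualifies under the Talistan–Durica agreement and 16.25 is covered: preferential rate 11% applies instead.
Duty = €305,823.52 × 11% = €33,640.59.
Total = €0.00 + €33,640.59 = €33,640.59.

€33,640.59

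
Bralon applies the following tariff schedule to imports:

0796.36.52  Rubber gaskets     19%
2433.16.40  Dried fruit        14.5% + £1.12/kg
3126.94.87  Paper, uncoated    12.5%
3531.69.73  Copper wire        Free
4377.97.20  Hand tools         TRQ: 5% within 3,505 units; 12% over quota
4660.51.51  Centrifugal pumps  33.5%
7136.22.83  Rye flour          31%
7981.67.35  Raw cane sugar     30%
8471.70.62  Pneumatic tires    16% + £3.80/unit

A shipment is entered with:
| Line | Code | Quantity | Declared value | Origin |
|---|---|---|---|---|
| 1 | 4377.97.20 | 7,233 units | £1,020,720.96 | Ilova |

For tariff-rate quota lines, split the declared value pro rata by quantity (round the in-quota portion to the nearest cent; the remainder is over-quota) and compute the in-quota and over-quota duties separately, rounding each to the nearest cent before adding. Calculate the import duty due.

£87,862.72

Line 1 (4377.97.20, Ilova, 7,233 units, £1,020,720.96):
Code 4377.97.20 is under a tariff-rate quota (threshold 3,505 units). In-quota: 3,505 units at 5%; over-quota: 3,728 units at 12%.
Pro-rata value split: in-quota = £1,020,720.96 × 3,505/7,233 = £494,625.60; over-quota = £1,020,720.96 − £494,625.60 = £526,095.36.
In-quota duty = £494,625.60 × 5% = £24,731.28. Over-quota duty = £526,095.36 × 12% = £63,131.44.
Line duty = £24,731.28 + £63,131.44 = £87,862.72.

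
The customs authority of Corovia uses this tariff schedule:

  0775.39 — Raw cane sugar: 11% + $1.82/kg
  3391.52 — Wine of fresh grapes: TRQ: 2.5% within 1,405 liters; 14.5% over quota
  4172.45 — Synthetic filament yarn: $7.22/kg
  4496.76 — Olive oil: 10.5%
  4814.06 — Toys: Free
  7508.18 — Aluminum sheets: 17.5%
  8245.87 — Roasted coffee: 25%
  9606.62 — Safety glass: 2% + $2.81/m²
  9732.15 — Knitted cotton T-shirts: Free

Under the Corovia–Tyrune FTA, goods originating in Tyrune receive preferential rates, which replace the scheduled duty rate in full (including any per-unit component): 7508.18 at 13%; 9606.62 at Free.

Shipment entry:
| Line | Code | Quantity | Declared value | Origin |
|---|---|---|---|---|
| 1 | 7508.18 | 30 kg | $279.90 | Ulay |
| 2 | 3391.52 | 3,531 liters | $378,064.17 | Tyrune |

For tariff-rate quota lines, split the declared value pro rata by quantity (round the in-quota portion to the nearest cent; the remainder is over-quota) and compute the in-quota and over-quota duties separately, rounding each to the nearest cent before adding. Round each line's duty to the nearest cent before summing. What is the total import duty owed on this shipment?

$36,816.28

Line 1 (7508.18, Ulay, 30 kg, $279.90):
Base rate for 7508.18 is 17.5%.
7508.18 has an FTA preferential rate, but origin Ulay is not Tyrune; base rate stands.
Duty = $279.90 × 17.5% = $48.98.
Line 2 (3391.52, Tyrune, 3,531 liters, $378,064.17):
Code 3391.52 is under a tariff-rate quota (threshold 1,405 liters). In-quota: 1,405 liters at 2.5%; over-quota: 2,126 liters at 14.5%.
Pro-rata value split: in-quota = $378,064.17 × 1,405/3,531 = $150,433.35; over-quota = $378,064.17 − $150,433.35 = $227,630.82.
In-quota duty = $150,433.35 × 2.5% = $3,760.83. Over-quota duty = $227,630.82 × 14.5% = $33,006.47.
Line duty = $3,760.83 + $33,006.47 = $36,767.30.
Total = $48.98 + $36,767.30 = $36,816.28.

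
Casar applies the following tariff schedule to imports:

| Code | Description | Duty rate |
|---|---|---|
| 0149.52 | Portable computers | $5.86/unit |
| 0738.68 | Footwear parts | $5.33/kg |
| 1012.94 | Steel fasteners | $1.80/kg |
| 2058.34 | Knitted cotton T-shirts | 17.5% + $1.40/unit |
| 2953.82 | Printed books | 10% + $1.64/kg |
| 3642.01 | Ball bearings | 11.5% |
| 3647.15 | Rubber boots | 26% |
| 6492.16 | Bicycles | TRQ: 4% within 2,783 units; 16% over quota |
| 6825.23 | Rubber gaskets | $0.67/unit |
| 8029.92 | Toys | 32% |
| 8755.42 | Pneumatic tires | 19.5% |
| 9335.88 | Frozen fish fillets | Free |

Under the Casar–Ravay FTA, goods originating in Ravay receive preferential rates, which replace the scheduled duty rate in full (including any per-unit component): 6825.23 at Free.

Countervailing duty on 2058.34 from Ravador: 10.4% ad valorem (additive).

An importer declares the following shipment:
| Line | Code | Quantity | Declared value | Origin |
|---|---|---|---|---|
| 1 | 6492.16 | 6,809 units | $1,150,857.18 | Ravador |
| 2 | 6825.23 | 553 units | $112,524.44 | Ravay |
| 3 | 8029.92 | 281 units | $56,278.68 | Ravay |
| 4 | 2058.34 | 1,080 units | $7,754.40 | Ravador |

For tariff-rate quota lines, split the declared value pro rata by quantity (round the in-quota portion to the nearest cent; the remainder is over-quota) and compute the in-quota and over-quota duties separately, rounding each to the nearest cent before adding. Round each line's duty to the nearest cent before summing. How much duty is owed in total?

Line 1 (6492.16, Ravador, 6,809 units, $1,150,857.18):
Code 6492.16 is under a tariff-rate quota (threshold 2,783 units). In-quota: 2,783 units at 4%; over-quota: 4,026 units at 16%.
Pro-rata value split: in-quota = $1,150,857.18 × 2,783/6,809 = $470,382.66; over-quota = $1,150,857.18 − $470,382.66 = $680,474.52.
In-quota duty = $470,382.66 × 4% = $18,815.31. Over-quota duty = $680,474.52 × 16% = $108,875.92.
Line duty = $18,815.31 + $108,875.92 = $127,691.23.
Line 2 (6825.23, Ravay, 553 units, $112,524.44):
Base rate for 6825.23 is $0.67/unit.
Origin Ravay qualifies under the Casar–Ravay agreement and 6825.23 is covered: preferential rate Free applies instead.
Duty = $112,524.44 × 0% = $0.00.
Line 3 (8029.92, Ravay, 281 units, $56,278.68):
Base rate for 8029.92 is 32%.
Origin Ravay is the FTA partner but 8029.92 is not on the preference list; base rate stands.
Duty = $56,278.68 × 32% = $18,009.18.
Line 4 (2058.34, Ravador, 1,080 units, $7,754.40):
Base rate for 2058.34 is 17.5% + $1.40/unit.
Additional duty on 2058.34 from Ravador: +10.4%. Applied ad valorem rate: 17.5% + 10.4% = 27.9%.
Duty = $7,754.40 × 27.9% + 1,080 × $1.40 = $3,675.48.
Total = $127,691.23 + $0.00 + $18,009.18 + $3,675.48 = $149,375.89.

$149,375.89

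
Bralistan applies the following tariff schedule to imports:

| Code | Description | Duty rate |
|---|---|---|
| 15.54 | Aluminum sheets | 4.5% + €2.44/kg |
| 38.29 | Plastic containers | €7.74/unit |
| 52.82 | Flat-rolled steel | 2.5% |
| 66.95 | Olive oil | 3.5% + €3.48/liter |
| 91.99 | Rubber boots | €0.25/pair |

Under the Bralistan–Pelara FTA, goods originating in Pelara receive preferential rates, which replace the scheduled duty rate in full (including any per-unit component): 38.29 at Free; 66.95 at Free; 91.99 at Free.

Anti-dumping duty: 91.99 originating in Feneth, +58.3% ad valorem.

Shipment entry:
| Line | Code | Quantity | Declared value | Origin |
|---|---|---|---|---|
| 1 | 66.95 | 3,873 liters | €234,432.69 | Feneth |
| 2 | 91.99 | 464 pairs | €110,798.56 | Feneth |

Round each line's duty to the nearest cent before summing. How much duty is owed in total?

€86,394.74

Line 1 (66.95, Feneth, 3,873 liters, €234,432.69):
Base rate for 66.95 is 3.5% + €3.48/liter.
66.95 has an FTA preferential rate, but origin Feneth is not Pelara; base rate stands.
Duty = €234,432.69 × 3.5% + 3,873 × €3.48 = €21,683.18.
Line 2 (91.99, Feneth, 464 pairs, €110,798.56):
Base rate for 91.99 is €0.25/pair.
91.99 has an FTA preferential rate, but origin Feneth is not Pelara; base rate stands.
Additional duty on 91.99 from Feneth: +58.3% ad valorem. Applied ad valorem rate = 58.3%.
Duty = €110,798.56 × 58.3% + 464 × €0.25 = €64,711.56.
Total = €21,683.18 + €64,711.56 = €86,394.74.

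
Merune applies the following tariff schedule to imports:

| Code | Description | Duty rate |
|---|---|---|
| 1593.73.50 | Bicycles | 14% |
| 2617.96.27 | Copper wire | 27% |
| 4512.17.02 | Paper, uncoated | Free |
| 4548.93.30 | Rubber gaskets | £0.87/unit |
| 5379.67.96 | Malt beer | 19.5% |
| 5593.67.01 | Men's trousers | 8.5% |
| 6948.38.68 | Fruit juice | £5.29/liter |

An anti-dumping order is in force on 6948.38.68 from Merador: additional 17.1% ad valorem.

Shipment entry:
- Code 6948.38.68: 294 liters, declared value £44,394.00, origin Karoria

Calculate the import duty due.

Line 1 (6948.38.68, Karoria, 294 liters, £44,394.00):
Base rate for 6948.38.68 is £5.29/liter.
The additional-duty order on 6948.38.68 targets Merador, not Karoria; it does not apply.
Duty = 294 × £5.29 = £1,555.26.

£1,555.26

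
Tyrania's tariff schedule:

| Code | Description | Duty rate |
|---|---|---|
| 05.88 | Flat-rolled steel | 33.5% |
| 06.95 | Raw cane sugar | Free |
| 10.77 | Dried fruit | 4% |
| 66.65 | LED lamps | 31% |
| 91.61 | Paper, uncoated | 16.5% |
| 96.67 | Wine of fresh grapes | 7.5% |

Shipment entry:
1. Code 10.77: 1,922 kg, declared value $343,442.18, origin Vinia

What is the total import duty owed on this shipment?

$13,737.69

Line 1 (10.77, Vinia, 1,922 kg, $343,442.18):
Base rate for 10.77 is 4%.
Duty = $343,442.18 × 4% = $13,737.69.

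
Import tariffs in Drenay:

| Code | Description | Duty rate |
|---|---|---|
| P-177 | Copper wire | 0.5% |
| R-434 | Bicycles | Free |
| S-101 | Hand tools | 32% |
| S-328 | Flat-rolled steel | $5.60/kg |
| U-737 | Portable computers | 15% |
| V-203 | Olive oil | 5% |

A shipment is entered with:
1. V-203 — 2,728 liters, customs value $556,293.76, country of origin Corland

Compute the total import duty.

Line 1 (V-203, Corland, 2,728 liters, $556,293.76):
Base rate for V-203 is 5%.
Duty = $556,293.76 × 5% = $27,814.69.

$27,814.69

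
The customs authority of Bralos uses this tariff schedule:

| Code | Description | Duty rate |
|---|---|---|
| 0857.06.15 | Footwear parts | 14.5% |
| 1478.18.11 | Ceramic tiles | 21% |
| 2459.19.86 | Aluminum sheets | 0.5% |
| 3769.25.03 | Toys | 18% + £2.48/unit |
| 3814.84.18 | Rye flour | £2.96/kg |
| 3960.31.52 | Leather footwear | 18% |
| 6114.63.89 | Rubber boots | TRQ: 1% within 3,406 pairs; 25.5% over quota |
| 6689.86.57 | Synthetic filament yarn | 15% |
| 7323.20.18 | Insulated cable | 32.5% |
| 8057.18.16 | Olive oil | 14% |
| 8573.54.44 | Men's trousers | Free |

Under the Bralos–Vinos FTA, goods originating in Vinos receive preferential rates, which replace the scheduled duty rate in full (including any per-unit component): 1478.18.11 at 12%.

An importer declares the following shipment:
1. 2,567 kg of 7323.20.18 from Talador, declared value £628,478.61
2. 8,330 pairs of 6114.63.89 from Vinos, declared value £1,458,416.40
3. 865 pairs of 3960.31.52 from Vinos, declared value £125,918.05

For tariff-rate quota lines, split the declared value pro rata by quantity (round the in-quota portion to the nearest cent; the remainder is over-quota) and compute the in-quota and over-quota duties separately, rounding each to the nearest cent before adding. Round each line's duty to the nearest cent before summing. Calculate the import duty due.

Line 1 (7323.20.18, Talador, 2,567 kg, £628,478.61):
Base rate for 7323.20.18 is 32.5%.
Duty = £628,478.61 × 32.5% = £204,255.55.
Line 2 (6114.63.89, Vinos, 8,330 pairs, £1,458,416.40):
Code 6114.63.89 is under a tariff-rate quota (threshold 3,406 pairs). In-quota: 3,406 pairs at 1%; over-quota: 4,924 pairs at 25.5%.
Pro-rata value split: in-quota = £1,458,416.40 × 3,406/8,330 = £596,322.48; over-quota = £1,458,416.40 − £596,322.48 = £862,093.92.
In-quota duty = £596,322.48 × 1% = £5,963.22. Over-quota duty = £862,093.92 × 25.5% = £219,833.95.
Line duty = £5,963.22 + £219,833.95 = £225,797.17.
Line 3 (3960.31.52, Vinos, 865 pairs, £125,918.05):
Base rate for 3960.31.52 is 18%.
Origin Vinos is the FTA partner but 3960.31.52 is not on the preference list; base rate stands.
Duty = £125,918.05 × 18% = £22,665.25.
Total = £204,255.55 + £225,797.17 + £22,665.25 = £452,717.97.

£452,717.97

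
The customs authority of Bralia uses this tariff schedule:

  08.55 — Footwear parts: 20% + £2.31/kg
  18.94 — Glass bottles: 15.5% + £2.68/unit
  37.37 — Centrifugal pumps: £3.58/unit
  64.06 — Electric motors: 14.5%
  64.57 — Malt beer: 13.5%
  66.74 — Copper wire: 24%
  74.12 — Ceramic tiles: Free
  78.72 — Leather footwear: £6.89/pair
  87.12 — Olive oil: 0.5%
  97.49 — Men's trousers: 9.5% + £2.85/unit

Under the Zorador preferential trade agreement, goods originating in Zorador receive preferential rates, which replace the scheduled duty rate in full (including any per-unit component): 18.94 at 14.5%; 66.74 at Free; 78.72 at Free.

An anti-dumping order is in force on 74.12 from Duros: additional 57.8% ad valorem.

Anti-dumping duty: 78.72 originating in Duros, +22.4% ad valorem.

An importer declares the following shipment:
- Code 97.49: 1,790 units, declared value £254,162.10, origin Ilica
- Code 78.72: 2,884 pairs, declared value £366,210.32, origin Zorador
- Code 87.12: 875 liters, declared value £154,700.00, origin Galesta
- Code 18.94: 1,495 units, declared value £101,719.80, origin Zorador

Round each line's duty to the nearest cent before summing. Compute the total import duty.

Line 1 (97.49, Ilica, 1,790 units, £254,162.10):
Base rate for 97.49 is 9.5% + £2.85/unit.
Duty = £254,162.10 × 9.5% + 1,790 × £2.85 = £29,246.90.
Line 2 (78.72, Zorador, 2,884 pairs, £366,210.32):
Base rate for 78.72 is £6.89/pair.
Origin Zorador qualifies under the Bralia–Zorador agreement and 78.72 is covered: preferential rate Free applies instead.
The additional-duty order on 78.72 targets Duros, not Zorador; it does not apply.
Duty = £366,210.32 × 0% = £0.00.
Line 3 (87.12, Galesta, 875 liters, £154,700.00):
Base rate for 87.12 is 0.5%.
Duty = £154,700.00 × 0.5% = £773.50.
Line 4 (18.94, Zorador, 1,495 units, £101,719.80):
Base rate for 18.94 is 15.5% + £2.68/unit.
Origin Zorador qualifies under the Bralia–Zorador agreement and 18.94 is covered: preferential rate 14.5% applies instead.
Duty = £101,719.80 × 14.5% = £14,749.37.
Total = £29,246.90 + £0.00 + £773.50 + £14,749.37 = £44,769.77.

£44,769.77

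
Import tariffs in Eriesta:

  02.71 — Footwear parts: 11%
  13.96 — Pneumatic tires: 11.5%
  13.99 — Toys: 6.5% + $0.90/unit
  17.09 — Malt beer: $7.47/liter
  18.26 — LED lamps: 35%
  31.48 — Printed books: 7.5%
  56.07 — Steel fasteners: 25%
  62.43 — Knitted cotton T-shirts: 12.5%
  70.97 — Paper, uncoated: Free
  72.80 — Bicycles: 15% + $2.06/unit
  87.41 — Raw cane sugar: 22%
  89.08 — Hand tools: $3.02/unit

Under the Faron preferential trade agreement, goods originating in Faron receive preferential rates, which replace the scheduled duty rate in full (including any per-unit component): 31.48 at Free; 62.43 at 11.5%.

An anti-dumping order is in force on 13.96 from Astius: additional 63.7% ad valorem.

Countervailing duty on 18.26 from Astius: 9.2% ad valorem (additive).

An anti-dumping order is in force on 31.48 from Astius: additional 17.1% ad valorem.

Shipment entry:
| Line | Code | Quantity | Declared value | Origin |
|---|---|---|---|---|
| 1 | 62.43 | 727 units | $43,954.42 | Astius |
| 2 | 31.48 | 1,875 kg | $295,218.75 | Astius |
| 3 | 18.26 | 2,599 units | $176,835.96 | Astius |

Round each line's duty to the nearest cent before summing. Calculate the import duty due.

$156,279.60

Line 1 (62.43, Astius, 727 units, $43,954.42):
Base rate for 62.43 is 12.5%.
62.43 has an FTA preferential rate, but origin Astius is not Faron; base rate stands.
Duty = $43,954.42 × 12.5% = $5,494.30.
Line 2 (31.48, Astius, 1,875 kg, $295,218.75):
Base rate for 31.48 is 7.5%.
31.48 has an FTA preferential rate, but origin Astius is not Faron; base rate stands.
Additional duty on 31.48 from Astius: +17.1%. Applied ad valorem rate: 7.5% + 17.1% = 24.6%.
Duty = $295,218.75 × 24.6% = $72,623.81.
Line 3 (18.26, Astius, 2,599 units, $176,835.96):
Base rate for 18.26 is 35%.
Additional duty on 18.26 from Astius: +9.2%. Applied ad valorem rate: 35% + 9.2% = 44.2%.
Duty = $176,835.96 × 44.2% = $78,161.49.
Total = $5,494.30 + $72,623.81 + $78,161.49 = $156,279.60.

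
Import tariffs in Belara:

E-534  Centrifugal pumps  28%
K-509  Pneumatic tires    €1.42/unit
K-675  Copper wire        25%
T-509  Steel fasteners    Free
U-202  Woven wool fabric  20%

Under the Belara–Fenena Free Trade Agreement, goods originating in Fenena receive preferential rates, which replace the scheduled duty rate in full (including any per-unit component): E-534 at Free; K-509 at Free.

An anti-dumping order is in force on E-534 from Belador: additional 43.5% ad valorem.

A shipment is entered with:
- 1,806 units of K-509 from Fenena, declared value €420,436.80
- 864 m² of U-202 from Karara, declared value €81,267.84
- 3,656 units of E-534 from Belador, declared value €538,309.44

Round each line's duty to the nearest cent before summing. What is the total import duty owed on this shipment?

Line 1 (K-509, Fenena, 1,806 units, €420,436.80):
Base rate for K-509 is €1.42/unit.
Origin Fenena qualifies under the Belara–Fenena agreement and K-509 is covered: preferential rate Free applies instead.
Duty = €420,436.80 × 0% = €0.00.
Line 2 (U-202, Karara, 864 m², €81,267.84):
Base rate for U-202 is 20%.
Duty = €81,267.84 × 20% = €16,253.57.
Line 3 (E-534, Belador, 3,656 units, €538,309.44):
Base rate for E-534 is 28%.
E-534 has an FTA preferential rate, but origin Belador is not Fenena; base rate stands.
Additional duty on E-534 from Belador: +43.5%. Applied ad valorem rate: 28% + 43.5% = 71.5%.
Duty = €538,309.44 × 71.5% = €384,891.25.
Total = €0.00 + €16,253.57 + €384,891.25 = €401,144.82.

€401,144.82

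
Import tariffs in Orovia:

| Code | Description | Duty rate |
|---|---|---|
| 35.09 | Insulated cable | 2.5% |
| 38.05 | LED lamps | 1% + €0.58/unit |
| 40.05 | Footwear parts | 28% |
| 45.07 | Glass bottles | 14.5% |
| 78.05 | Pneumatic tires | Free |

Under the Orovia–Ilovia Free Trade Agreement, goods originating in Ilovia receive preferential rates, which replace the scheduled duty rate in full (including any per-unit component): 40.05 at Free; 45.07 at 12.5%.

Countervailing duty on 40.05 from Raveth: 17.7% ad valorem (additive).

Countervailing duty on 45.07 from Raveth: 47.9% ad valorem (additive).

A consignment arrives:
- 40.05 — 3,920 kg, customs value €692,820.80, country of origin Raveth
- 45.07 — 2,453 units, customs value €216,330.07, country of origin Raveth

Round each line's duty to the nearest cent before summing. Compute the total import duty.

Line 1 (40.05, Raveth, 3,920 kg, €692,820.80):
Base rate for 40.05 is 28%.
40.05 has an FTA preferential rate, but origin Raveth is not Ilovia; base rate stands.
Additional duty on 40.05 from Raveth: +17.7%. Applied ad valorem rate: 28% + 17.7% = 45.7%.
Duty = €692,820.80 × 45.7% = €316,619.11.
Line 2 (45.07, Raveth, 2,453 units, €216,330.07):
Base rate for 45.07 is 14.5%.
45.07 has an FTA preferential rate, but origin Raveth is not Ilovia; base rate stands.
Additional duty on 45.07 from Raveth: +47.9%. Applied ad valorem rate: 14.5% + 47.9% = 62.4%.
Duty = €216,330.07 × 62.4% = €134,989.96.
Total = €316,619.11 + €134,989.96 = €451,609.07.

€451,609.07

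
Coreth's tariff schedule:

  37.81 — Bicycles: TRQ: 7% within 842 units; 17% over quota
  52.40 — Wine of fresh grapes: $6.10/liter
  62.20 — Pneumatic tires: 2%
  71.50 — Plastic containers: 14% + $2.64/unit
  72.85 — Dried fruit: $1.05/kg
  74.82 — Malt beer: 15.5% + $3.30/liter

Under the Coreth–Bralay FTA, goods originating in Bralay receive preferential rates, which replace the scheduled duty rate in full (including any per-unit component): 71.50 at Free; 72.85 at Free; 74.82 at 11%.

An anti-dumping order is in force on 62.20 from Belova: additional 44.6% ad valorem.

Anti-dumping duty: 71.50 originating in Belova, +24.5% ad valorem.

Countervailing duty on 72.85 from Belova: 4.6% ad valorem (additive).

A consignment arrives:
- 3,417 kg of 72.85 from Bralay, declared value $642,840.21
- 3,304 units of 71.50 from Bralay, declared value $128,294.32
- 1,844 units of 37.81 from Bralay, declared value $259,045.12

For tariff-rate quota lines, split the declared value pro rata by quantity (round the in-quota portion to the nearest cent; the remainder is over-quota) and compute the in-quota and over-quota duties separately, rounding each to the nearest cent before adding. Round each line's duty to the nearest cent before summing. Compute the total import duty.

Line 1 (72.85, Bralay, 3,417 kg, $642,840.21):
Base rate for 72.85 is $1.05/kg.
Origin Bralay qualifies under the Coreth–Bralay agreement and 72.85 is covered: preferential rate Free applies instead.
The additional-duty order on 72.85 targets Belova, not Bralay; it does not apply.
Duty = $642,840.21 × 0% = $0.00.
Line 2 (71.50, Bralay, 3,304 units, $128,294.32):
Base rate for 71.50 is 14% + $2.64/unit.
Origin Bralay qualifies under the Coreth–Bralay agreement and 71.50 is covered: preferential rate Free applies instead.
The additional-duty order on 71.50 targets Belova, not Bralay; it does not apply.
Duty = $128,294.32 × 0% = $0.00.
Line 3 (37.81, Bralay, 1,844 units, $259,045.12):
Code 37.81 is under a tariff-rate quota (threshold 842 units). In-quota: 842 units at 7%; over-quota: 1,002 units at 17%.
Pro-rata value split: in-quota = $259,045.12 × 842/1,844 = $118,284.16; over-quota = $259,045.12 − $118,284.16 = $140,760.96.
In-quota duty = $118,284.16 × 7% = $8,279.89. Over-quota duty = $140,760.96 × 17% = $23,929.36.
Line duty = $8,279.89 + $23,929.36 = $32,209.25.
Total = $0.00 + $0.00 + $32,209.25 = $32,209.25.

$32,209.25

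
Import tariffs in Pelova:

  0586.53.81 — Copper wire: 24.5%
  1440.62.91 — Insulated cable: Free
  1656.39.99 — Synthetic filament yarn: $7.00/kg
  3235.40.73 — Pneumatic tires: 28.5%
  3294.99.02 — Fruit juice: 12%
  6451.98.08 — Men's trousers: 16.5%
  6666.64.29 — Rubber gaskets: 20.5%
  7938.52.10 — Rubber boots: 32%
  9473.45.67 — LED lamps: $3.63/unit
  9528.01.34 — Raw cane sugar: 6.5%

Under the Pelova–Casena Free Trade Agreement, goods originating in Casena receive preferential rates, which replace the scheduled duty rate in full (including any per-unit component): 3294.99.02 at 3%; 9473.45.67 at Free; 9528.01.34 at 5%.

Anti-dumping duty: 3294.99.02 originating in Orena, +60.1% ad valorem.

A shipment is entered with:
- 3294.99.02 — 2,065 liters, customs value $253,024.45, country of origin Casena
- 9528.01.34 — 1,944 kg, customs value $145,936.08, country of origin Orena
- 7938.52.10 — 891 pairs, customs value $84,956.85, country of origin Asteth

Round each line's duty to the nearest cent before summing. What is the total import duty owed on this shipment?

Line 1 (3294.99.02, Casena, 2,065 liters, $253,024.45):
Base rate for 3294.99.02 is 12%.
Origin Casena qualifies under the Pelova–Casena agreement and 3294.99.02 is covered: preferential rate 3% applies instead.
The additional-duty order on 3294.99.02 targets Orena, not Casena; it does not apply.
Duty = $253,024.45 × 3% = $7,590.73.
Line 2 (9528.01.34, Orena, 1,944 kg, $145,936.08):
Base rate for 9528.01.34 is 6.5%.
9528.01.34 has an FTA preferential rate, but origin Orena is not Casena; base rate stands.
Duty = $145,936.08 × 6.5% = $9,485.85.
Line 3 (7938.52.10, Asteth, 891 pairs, $84,956.85):
Base rate for 7938.52.10 is 32%.
Duty = $84,956.85 × 32% = $27,186.19.
Total = $7,590.73 + $9,485.85 + $27,186.19 = $44,262.77.

$44,262.77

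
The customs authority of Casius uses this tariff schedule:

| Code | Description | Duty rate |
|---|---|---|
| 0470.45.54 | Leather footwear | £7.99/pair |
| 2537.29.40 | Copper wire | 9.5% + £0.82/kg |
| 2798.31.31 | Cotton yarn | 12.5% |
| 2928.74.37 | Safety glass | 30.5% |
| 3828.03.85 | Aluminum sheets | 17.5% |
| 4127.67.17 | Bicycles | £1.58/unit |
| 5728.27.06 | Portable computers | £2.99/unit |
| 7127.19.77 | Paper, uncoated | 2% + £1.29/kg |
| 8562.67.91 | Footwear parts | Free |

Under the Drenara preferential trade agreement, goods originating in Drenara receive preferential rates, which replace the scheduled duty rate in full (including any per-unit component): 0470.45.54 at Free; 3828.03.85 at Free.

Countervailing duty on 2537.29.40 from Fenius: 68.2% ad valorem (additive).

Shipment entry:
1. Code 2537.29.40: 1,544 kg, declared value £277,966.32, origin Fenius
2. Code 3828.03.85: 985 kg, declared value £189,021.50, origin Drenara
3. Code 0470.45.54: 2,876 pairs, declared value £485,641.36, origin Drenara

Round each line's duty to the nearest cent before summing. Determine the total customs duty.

Line 1 (2537.29.40, Fenius, 1,544 kg, £277,966.32):
Base rate for 2537.29.40 is 9.5% + £0.82/kg.
Additional duty on 2537.29.40 from Fenius: +68.2%. Applied ad valorem rate: 9.5% + 68.2% = 77.7%.
Duty = £277,966.32 × 77.7% + 1,544 × £0.82 = £217,245.91.
Line 2 (3828.03.85, Drenara, 985 kg, £189,021.50):
Base rate for 3828.03.85 is 17.5%.
Origin Drenara qualifies under the Casius–Drenara agreement and 3828.03.85 is covered: preferential rate Free applies instead.
Duty = £189,021.50 × 0% = £0.00.
Line 3 (0470.45.54, Drenara, 2,876 pairs, £485,641.36):
Base rate for 0470.45.54 is £7.99/pair.
Origin Drenara qualifies under the Casius–Drenara agreement and 0470.45.54 is covered: preferential rate Free applies instead.
Duty = £485,641.36 × 0% = £0.00.
Total = £217,245.91 + £0.00 + £0.00 = £217,245.91.

£217,245.91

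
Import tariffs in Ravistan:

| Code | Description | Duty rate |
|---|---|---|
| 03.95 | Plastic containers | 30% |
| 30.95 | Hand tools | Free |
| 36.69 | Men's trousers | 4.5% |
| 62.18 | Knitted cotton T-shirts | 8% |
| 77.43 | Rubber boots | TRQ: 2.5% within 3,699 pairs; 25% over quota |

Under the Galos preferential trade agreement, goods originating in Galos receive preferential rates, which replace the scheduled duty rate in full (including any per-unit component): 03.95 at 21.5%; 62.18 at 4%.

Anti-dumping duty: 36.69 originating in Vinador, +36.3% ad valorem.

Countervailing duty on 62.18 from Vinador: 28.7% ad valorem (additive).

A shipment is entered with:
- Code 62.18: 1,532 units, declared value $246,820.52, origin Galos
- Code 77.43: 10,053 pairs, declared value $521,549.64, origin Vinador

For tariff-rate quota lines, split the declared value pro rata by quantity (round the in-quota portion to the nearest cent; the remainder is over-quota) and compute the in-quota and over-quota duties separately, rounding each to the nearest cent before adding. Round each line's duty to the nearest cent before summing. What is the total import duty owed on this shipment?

Line 1 (62.18, Galos, 1,532 units, $246,820.52):
Base rate for 62.18 is 8%.
Origin Galos qualifies under the Ravistan–Galos agreement and 62.18 is covered: preferential rate 4% applies instead.
The additional-duty order on 62.18 targets Vinador, not Galos; it does not apply.
Duty = $246,820.52 × 4% = $9,872.82.
Line 2 (77.43, Vinador, 10,053 pairs, $521,549.64):
Code 77.43 is under a tariff-rate quota (threshold 3,699 pairs). In-quota: 3,699 pairs at 2.5%; over-quota: 6,354 pairs at 25%.
Pro-rata value split: in-quota = $521,549.64 × 3,699/10,053 = $191,904.12; over-quota = $521,549.64 − $191,904.12 = $329,645.52.
In-quota duty = $191,904.12 × 2.5% = $4,797.60. Over-quota duty = $329,645.52 × 25% = $82,411.38.
Line duty = $4,797.60 + $82,411.38 = $87,208.98.
Total = $9,872.82 + $87,208.98 = $97,081.80.

$97,081.80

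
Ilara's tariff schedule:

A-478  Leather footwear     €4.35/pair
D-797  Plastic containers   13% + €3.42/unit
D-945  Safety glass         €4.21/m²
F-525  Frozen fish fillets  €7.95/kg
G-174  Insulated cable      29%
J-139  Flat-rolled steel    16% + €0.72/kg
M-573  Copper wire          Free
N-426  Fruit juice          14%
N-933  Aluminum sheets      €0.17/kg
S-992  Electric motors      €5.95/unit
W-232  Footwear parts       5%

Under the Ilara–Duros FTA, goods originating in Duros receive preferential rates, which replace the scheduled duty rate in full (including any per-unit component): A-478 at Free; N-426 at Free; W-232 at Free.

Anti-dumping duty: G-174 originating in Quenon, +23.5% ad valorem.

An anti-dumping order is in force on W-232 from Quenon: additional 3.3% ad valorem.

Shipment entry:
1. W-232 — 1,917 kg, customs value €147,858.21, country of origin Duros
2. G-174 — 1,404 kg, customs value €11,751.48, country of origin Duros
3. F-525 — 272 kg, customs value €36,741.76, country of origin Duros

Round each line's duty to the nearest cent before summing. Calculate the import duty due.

Line 1 (W-232, Duros, 1,917 kg, €147,858.21):
Base rate for W-232 is 5%.
Origin Duros qualifies under the Ilara–Duros agreement and W-232 is covered: preferential rate Free applies instead.
The additional-duty order on W-232 targets Quenon, not Duros; it does not apply.
Duty = €147,858.21 × 0% = €0.00.
Line 2 (G-174, Duros, 1,404 kg, €11,751.48):
Base rate for G-174 is 29%.
Origin Duros is the FTA partner but G-174 is not on the preference list; base rate stands.
The additional-duty order on G-174 targets Quenon, not Duros; it does not apply.
Duty = €11,751.48 × 29% = €3,407.93.
Line 3 (F-525, Duros, 272 kg, €36,741.76):
Base rate for F-525 is €7.95/kg.
Origin Duros is the FTA partner but F-525 is not on the preference list; base rate stands.
Duty = 272 × €7.95 = €2,162.40.
Total = €0.00 + €3,407.93 + €2,162.40 = €5,570.33.

€5,570.33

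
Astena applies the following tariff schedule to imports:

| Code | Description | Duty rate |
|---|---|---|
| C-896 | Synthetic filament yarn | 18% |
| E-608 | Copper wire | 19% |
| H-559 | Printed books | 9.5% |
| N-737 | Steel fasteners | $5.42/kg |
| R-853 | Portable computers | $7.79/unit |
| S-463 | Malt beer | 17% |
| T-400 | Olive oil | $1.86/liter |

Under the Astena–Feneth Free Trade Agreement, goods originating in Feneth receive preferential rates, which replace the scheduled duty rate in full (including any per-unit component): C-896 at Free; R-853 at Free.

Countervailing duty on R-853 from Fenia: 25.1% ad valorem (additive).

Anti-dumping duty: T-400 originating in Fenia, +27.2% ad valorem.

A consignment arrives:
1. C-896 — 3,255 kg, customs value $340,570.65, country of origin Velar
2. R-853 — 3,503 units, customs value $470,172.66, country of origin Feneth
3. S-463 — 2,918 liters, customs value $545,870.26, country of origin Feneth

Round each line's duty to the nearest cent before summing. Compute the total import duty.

Line 1 (C-896, Velar, 3,255 kg, $340,570.65):
Base rate for C-896 is 18%.
C-896 has an FTA preferential rate, but origin Velar is not Feneth; base rate stands.
Duty = $340,570.65 × 18% = $61,302.72.
Line 2 (R-853, Feneth, 3,503 units, $470,172.66):
Base rate for R-853 is $7.79/unit.
Origin Feneth qualifies under the Astena–Feneth agreement and R-853 is covered: preferential rate Free applies instead.
The additional-duty order on R-853 targets Fenia, not Feneth; it does not apply.
Duty = $470,172.66 × 0% = $0.00.
Line 3 (S-463, Feneth, 2,918 liters, $545,870.26):
Base rate for S-463 is 17%.
Origin Feneth is the FTA partner but S-463 is not on the preference list; base rate stands.
Duty = $545,870.26 × 17% = $92,797.94.
Total = $61,302.72 + $0.00 + $92,797.94 = $154,100.66.

$154,100.66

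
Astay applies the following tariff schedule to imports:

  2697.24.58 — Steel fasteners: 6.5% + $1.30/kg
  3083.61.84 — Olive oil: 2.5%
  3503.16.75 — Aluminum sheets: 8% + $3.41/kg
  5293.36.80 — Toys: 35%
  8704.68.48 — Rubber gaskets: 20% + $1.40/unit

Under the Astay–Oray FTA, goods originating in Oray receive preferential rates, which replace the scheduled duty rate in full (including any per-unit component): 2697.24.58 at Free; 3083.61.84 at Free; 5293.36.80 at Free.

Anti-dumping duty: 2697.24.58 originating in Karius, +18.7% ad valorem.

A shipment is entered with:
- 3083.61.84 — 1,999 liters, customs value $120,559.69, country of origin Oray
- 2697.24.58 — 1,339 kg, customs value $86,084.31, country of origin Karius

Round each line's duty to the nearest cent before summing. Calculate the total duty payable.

$23,433.95

Line 1 (3083.61.84, Oray, 1,999 liters, $120,559.69):
Base rate for 3083.61.84 is 2.5%.
Origin Oray qualifies under the Astay–Oray agreement and 3083.61.84 is covered: preferential rate Free applies instead.
Duty = $120,559.69 × 0% = $0.00.
Line 2 (2697.24.58, Karius, 1,339 kg, $86,084.31):
Base rate for 2697.24.58 is 6.5% + $1.30/kg.
2697.24.58 has an FTA preferential rate, but origin Karius is not Oray; base rate stands.
Additional duty on 2697.24.58 from Karius: +18.7%. Applied ad valorem rate: 6.5% + 18.7% = 25.2%.
Duty = $86,084.31 × 25.2% + 1,339 × $1.30 = $23,433.95.
Total = $0.00 + $23,433.95 = $23,433.95.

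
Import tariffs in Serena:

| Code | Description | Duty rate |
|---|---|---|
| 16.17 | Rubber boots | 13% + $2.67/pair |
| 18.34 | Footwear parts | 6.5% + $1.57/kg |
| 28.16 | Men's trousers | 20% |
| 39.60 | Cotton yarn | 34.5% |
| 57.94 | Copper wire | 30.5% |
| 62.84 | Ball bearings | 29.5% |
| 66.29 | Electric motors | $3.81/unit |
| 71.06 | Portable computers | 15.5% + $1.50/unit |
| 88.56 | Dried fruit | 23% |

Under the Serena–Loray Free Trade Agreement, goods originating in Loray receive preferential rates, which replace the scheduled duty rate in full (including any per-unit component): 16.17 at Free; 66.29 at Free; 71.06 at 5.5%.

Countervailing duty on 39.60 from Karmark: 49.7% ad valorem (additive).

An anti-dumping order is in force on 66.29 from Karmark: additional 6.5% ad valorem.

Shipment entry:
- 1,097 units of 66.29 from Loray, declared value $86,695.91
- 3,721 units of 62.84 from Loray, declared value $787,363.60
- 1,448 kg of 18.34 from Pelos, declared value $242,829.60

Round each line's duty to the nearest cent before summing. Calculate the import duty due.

$250,329.54

Line 1 (66.29, Loray, 1,097 units, $86,695.91):
Base rate for 66.29 is $3.81/unit.
Origin Loray qualifies under the Serena–Loray agreement and 66.29 is covered: preferential rate Free applies instead.
The additional-duty order on 66.29 targets Karmark, not Loray; it does not apply.
Duty = $86,695.91 × 0% = $0.00.
Line 2 (62.84, Loray, 3,721 units, $787,363.60):
Base rate for 62.84 is 29.5%.
Origin Loray is the FTA partner but 62.84 is not on the preference list; base rate stands.
Duty = $787,363.60 × 29.5% = $232,272.26.
Line 3 (18.34, Pelos, 1,448 kg, $242,829.60):
Base rate for 18.34 is 6.5% + $1.57/kg.
Duty = $242,829.60 × 6.5% + 1,448 × $1.57 = $18,057.28.
Total = $0.00 + $232,272.26 + $18,057.28 = $250,329.54.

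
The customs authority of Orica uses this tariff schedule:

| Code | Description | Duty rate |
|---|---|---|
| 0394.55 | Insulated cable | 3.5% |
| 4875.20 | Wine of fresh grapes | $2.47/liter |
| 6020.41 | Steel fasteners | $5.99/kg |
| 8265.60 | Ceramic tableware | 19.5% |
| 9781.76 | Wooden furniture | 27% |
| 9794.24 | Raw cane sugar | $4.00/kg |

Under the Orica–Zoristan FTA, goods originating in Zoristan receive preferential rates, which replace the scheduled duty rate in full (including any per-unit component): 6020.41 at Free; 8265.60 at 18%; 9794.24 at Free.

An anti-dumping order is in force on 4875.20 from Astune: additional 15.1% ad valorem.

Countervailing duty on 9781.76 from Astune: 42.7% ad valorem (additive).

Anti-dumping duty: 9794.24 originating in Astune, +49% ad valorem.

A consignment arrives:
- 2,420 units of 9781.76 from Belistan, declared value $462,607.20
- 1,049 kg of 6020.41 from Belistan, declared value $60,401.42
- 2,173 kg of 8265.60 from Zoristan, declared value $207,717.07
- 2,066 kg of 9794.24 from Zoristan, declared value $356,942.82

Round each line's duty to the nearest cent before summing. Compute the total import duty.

Line 1 (9781.76, Belistan, 2,420 units, $462,607.20):
Base rate for 9781.76 is 27%.
The additional-duty order on 9781.76 targets Astune, not Belistan; it does not apply.
Duty = $462,607.20 × 27% = $124,903.94.
Line 2 (6020.41, Belistan, 1,049 kg, $60,401.42):
Base rate for 6020.41 is $5.99/kg.
6020.41 has an FTA preferential rate, but origin Belistan is not Zoristan; base rate stands.
Duty = 1,049 × $5.99 = $6,283.51.
Line 3 (8265.60, Zoristan, 2,173 kg, $207,717.07):
Base rate for 8265.60 is 19.5%.
Origin Zoristan qualifies under the Orica–Zoristan agreement and 8265.60 is covered: preferential rate 18% applies instead.
Duty = $207,717.07 × 18% = $37,389.07.
Line 4 (9794.24, Zoristan, 2,066 kg, $356,942.82):
Base rate for 9794.24 is $4.00/kg.
Origin Zoristan qualifies under the Orica–Zoristan agreement and 9794.24 is covered: preferential rate Free applies instead.
The additional-duty order on 9794.24 targets Astune, not Zoristan; it does not apply.
Duty = $356,942.82 × 0% = $0.00.
Total = $124,903.94 + $6,283.51 + $37,389.07 + $0.00 = $168,576.52.

$168,576.52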